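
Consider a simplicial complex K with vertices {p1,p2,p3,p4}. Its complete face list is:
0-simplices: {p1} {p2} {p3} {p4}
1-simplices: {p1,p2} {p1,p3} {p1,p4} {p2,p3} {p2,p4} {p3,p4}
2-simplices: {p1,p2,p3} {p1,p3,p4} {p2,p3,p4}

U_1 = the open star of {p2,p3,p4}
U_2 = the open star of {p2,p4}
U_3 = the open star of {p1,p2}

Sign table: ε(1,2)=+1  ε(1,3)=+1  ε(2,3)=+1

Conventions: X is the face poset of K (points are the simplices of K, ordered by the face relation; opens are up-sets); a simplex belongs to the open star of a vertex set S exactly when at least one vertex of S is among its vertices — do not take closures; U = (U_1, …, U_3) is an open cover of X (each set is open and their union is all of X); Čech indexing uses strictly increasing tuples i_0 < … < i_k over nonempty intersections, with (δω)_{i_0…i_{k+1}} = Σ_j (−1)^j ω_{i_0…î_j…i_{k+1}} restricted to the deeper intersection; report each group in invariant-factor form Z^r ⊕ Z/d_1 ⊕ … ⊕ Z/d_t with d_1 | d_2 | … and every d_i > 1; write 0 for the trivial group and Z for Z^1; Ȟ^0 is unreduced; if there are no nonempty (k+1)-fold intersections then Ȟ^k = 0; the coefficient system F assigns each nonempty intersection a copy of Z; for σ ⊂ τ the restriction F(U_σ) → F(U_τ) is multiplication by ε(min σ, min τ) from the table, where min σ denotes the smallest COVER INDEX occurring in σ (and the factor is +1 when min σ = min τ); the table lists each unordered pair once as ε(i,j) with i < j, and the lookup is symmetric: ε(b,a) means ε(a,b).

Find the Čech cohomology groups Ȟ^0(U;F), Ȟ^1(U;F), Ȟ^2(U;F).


Ȟ^0 = Z, Ȟ^1 = 0 and Ȟ^2 = 0

nerve of the cover:
  U1={{p2},{p3},{p4},{p1,p2},{p1,p3},{p1,p4},{p2,p3},{p2,p4},{p3,p4},{p1,p2,p3},{p1,p3,p4},{p2,p3,p4}} U2={{p2},{p4},{p1,p2},{p1,p4},{p2,p3},{p2,p4},{p3,p4},{p1,p2,p3},{p1,p3,p4},{p2,p3,p4}} U3={{p1},{p2},{p1,p2},{p1,p3},{p1,p4},{p2,p3},{p2,p4},{p1,p2,p3},{p1,p3,p4},{p2,p3,p4}}
  U12={{p2},{p4},{p1,p2},{p1,p4},{p2,p3},{p2,p4},{p3,p4},{p1,p2,p3},{p1,p3,p4},{p2,p3,p4}} U13={{p2},{p1,p2},{p1,p3},{p1,p4},{p2,p3},{p2,p4},{p1,p2,p3},{p1,p3,p4},{p2,p3,p4}} U23={{p2},{p1,p2},{p1,p4},{p2,p3},{p2,p4},{p1,p2,p3},{p1,p3,p4},{p2,p3,p4}}
  U123={{p2},{p1,p2},{p1,p4},{p2,p3},{p2,p4},{p1,p2,p3},{p1,p3,p4},{p2,p3,p4}}
C dims 3,3,1; δ0: rk 2, SNF 1^2; δ1: rk 1, SNF 1^1
Ȟ^0 = (3 − 2) − 0 = 1, so Ȟ^0 ≅ Z
Ȟ^1 = (3 − 1) − 2 = 0, so Ȟ^1 ≅ 0
Ȟ^2 = (1 − 0) − 1 = 0, so Ȟ^2 ≅ 0


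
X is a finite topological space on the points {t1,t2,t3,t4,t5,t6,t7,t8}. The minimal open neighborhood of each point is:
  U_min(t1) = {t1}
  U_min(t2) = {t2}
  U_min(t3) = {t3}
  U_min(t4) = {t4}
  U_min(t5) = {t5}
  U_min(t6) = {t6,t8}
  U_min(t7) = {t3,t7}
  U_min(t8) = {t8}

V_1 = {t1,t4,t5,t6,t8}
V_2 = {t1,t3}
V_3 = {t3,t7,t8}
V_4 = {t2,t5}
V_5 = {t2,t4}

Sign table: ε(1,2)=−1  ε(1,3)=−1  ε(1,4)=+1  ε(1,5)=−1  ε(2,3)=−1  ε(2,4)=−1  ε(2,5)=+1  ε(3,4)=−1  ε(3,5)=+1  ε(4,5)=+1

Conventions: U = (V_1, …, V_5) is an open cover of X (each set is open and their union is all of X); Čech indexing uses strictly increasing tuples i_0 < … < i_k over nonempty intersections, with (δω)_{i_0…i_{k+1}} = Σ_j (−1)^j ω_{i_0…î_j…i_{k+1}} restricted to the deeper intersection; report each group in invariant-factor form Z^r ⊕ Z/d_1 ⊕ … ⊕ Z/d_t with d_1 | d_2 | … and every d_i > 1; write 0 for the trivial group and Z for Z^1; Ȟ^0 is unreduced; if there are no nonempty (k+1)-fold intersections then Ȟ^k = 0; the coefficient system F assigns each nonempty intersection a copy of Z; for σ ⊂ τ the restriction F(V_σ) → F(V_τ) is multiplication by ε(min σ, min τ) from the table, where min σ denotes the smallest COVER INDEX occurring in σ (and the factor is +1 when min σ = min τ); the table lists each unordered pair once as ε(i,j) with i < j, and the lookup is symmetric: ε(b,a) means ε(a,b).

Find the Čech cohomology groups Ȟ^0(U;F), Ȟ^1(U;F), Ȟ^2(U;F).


nerve of the cover:
  V12={t1} V13={t8} V14={t5} V15={t4} V23={t3} V45={t2}
C dims 5,6; δ0: rk 5, SNF 1^4·2
Ȟ^0 = (5 − 5) − 0 = 0, so Ȟ^0 ≅ 0
Ȟ^1 = (6 − 0) − 5 = 1 plus torsion [2], so Ȟ^1 ≅ Z ⊕ Z/2
Ȟ^2 = (0 − 0) − 0 = 0, so Ȟ^2 ≅ 0

Ȟ^0 = 0, Ȟ^1 = Z ⊕ Z/2 and Ȟ^2 = 0


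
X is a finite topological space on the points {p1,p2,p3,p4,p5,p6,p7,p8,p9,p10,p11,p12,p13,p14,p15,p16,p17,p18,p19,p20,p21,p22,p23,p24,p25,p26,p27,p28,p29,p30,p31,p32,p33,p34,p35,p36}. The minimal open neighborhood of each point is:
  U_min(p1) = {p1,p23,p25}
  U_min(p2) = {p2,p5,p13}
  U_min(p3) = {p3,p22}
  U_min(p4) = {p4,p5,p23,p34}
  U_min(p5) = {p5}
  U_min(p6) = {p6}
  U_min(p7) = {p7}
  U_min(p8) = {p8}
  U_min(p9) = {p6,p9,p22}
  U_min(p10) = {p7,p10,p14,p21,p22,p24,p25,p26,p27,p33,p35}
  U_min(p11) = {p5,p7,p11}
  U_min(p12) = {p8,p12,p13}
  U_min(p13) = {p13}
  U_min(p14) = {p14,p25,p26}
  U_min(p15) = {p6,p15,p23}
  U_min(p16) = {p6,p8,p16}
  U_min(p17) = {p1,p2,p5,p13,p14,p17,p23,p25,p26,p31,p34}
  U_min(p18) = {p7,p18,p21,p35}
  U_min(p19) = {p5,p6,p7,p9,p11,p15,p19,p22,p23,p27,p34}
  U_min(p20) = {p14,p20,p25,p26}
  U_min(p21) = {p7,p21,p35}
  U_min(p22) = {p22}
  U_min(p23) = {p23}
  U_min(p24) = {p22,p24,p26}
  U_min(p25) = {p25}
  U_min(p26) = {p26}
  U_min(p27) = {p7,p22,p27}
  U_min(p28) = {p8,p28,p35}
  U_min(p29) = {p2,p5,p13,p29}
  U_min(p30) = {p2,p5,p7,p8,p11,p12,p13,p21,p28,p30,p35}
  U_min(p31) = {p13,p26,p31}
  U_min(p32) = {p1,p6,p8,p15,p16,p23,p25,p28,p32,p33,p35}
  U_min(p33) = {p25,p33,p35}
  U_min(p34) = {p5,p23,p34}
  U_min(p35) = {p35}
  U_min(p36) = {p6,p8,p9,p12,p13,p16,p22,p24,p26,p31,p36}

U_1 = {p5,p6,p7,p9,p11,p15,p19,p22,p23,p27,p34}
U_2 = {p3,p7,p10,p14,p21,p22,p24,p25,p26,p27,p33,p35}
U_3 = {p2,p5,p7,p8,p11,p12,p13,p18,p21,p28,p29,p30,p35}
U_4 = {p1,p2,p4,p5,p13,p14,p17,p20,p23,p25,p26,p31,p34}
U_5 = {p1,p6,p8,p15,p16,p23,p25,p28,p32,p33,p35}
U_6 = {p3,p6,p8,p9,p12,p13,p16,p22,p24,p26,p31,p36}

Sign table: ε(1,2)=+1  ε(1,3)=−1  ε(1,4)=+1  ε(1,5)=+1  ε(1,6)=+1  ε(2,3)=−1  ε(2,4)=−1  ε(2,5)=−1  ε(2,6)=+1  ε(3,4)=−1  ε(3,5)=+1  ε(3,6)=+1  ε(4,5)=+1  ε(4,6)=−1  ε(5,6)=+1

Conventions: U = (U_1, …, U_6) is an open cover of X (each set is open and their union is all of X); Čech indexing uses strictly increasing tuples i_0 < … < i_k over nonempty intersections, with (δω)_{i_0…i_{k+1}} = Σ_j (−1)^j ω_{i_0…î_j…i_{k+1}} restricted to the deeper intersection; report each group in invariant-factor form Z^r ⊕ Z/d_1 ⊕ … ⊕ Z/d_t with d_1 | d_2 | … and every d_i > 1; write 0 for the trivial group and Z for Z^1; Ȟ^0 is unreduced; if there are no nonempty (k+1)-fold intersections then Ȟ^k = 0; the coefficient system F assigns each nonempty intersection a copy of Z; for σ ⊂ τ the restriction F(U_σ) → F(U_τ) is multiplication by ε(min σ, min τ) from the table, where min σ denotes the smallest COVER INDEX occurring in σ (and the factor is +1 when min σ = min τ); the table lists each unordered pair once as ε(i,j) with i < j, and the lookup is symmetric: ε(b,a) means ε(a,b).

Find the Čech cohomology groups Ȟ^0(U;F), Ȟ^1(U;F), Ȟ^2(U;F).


Ȟ^0(U;F) ≅ 0, Ȟ^1(U;F) ≅ Z/2 and Ȟ^2(U;F) ≅ Z

nerve simplices:
  U12={p7,p22,p27} U13={p5,p7,p11} U14={p5,p23,p34} U15={p6,p15,p23} U16={p6,p9,p22} U23={p7,p21,p35} U24={p14,p25,p26} U25={p25,p33,p35} U26={p3,p22,p24,p26} U34={p2,p5,p13} U35={p8,p28,p35} U36={p8,p12,p13} U45={p1,p23,p25} U46={p13,p26,p31} U56={p6,p8,p16}
  U123={p7} U126={p22} U134={p5} U145={p23} U156={p6} U235={p35} U245={p25} U246={p26} U346={p13} U356={p8}
C dims 6,15,10; δ0: rk 6, SNF 1^5·2; δ1: rk 9, SNF 1^9
degree 0: 6−6−0 = 0 → Ȟ^0 ≅ 0
degree 1: 15−9−6 = 0 plus torsion [2] → Ȟ^1 ≅ Z/2
degree 2: 10−0−9 = 1 → Ȟ^2 ≅ Z


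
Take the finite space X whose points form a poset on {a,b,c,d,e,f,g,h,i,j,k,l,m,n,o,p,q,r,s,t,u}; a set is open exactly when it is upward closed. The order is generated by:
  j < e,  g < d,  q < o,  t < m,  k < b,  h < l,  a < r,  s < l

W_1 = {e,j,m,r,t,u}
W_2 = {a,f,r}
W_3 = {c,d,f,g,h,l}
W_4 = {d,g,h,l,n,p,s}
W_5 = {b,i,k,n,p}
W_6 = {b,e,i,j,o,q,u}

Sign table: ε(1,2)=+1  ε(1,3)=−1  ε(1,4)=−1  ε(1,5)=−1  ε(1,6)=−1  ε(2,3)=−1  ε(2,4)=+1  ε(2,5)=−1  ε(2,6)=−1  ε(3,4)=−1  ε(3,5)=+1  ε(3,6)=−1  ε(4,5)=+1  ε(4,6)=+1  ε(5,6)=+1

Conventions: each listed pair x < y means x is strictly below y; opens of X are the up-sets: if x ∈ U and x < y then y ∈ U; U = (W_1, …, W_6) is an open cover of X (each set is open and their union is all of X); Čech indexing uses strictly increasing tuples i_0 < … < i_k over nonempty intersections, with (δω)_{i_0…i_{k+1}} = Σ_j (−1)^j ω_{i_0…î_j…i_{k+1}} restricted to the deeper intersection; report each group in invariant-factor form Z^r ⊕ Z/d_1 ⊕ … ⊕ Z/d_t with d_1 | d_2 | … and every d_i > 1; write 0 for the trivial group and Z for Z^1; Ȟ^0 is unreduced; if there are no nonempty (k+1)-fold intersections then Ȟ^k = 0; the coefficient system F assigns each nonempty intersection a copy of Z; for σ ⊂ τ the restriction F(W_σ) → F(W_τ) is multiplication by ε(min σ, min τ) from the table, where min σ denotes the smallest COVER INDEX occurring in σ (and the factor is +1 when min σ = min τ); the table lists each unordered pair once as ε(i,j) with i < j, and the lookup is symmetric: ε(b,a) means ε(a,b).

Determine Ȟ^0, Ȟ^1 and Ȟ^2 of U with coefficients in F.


Ȟ^0 ≅ 0, Ȟ^1 ≅ Z/2, Ȟ^2 ≅ 0

nonempty overlaps:
  W12={r} W16={e,j,u} W23={f} W34={d,g,h,l} W45={n,p} W56={b,i}
C dims 6,6; δ0: rk 6, SNF 1^5·2
degree 0: 6−6−0 = 0 → Ȟ^0 ≅ 0
degree 1: 6−0−6 = 0 plus torsion [2] → Ȟ^1 ≅ Z/2
degree 2: 0−0−0 = 0 → Ȟ^2 ≅ 0


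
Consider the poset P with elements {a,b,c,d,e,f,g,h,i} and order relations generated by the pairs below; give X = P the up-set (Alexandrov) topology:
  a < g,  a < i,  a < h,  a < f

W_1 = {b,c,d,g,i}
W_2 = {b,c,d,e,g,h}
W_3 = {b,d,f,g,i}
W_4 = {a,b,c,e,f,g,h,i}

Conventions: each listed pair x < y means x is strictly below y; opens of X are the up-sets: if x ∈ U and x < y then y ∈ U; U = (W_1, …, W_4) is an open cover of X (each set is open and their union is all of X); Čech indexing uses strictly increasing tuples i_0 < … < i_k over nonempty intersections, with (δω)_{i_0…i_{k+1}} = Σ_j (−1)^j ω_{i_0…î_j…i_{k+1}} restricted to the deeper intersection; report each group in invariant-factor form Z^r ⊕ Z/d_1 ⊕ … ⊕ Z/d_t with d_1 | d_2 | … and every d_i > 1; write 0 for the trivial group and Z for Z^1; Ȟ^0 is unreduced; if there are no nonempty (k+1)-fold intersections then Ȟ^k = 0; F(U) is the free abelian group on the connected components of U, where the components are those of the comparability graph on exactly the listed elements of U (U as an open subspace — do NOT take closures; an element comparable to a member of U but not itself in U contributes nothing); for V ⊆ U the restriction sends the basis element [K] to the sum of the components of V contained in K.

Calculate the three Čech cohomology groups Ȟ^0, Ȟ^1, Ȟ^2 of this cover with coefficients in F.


cover nerve:
  W12={b,c,d,g} W13={b,d,g,i} W14={b,c,g,i} W23={b,d,g} W24={b,c,e,g,h} W34={b,f,g,i}
  W123={b,d,g} W124={b,c,g} W134={b,g,i} W234={b,g}
  W1234={b,g}
components per intersection:
  W1: {b} {c} {d} {g} {i}
  W2: {b} {c} {d} {e} {g} {h}
  W3: {b} {d} {f} {g} {i}
  W4: {a,f,g,h,i} {b} {c} {e}
  W12: {b} {c} {d} {g}
  W13: {b} {d} {g} {i}
  W14: {b} {c} {g} {i}
  W23: {b} {d} {g}
  W24: {b} {c} {e} {g} {h}
  W34: {b} {f} {g} {i}
  W123: {b} {d} {g}
  W124: {b} {c} {g}
  W134: {b} {g} {i}
  W234: {b} {g}
  W1234: {b} {g}
C dims 20,24,11,2; δ0: rk 15, SNF 1^15; δ1: rk 9, SNF 1^9; δ2: rk 2, SNF 1^2
Ȟ^0: (20−15)−0=5 ⇒ Z^5
Ȟ^1: (24−9)−15=0 ⇒ 0
Ȟ^2: (11−2)−9=0 ⇒ 0

Ȟ^0(U;F) ≅ Z^5, Ȟ^1(U;F) ≅ 0, Ȟ^2(U;F) ≅ 0


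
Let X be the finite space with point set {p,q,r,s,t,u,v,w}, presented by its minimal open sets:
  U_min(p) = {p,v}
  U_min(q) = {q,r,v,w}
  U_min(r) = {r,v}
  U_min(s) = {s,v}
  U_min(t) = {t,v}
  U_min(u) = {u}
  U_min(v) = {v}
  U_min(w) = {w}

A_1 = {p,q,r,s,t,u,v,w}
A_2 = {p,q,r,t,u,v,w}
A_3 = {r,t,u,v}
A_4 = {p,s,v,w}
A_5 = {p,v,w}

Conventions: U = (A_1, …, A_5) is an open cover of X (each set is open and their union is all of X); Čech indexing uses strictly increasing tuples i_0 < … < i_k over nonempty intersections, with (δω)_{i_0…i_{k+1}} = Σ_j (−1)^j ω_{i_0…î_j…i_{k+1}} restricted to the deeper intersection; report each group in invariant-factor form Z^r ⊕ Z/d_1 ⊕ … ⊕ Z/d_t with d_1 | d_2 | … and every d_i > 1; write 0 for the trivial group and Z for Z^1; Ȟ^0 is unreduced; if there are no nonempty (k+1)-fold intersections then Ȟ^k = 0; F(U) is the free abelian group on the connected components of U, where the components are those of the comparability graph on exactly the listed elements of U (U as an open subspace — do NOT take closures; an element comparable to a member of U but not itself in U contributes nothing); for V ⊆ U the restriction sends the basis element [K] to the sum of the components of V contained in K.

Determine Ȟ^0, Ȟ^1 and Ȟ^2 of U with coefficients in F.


cover nerve:
  A12={p,q,r,t,u,v,w} A13={r,t,u,v} A14={p,s,v,w} A15={p,v,w} A23={r,t,u,v} A24={p,v,w} A25={p,v,w} A34={v} A35={v} A45={p,v,w}
  A123={r,t,u,v} A124={p,v,w} A125={p,v,w} A134={v} A135={v} A145={p,v,w} A234={v} A235={v} A245={p,v,w} A345={v}
  A1234={v} A1235={v} A1245={p,v,w} A1345={v} A2345={v}
  A12345={v}
components per intersection:
  A1: {p,q,r,s,t,v,w} {u}
  A2: {p,q,r,t,v,w} {u}
  A3: {r,t,v} {u}
  A4: {p,s,v} {w}
  A5: {p,v} {w}
  A12: {p,q,r,t,v,w} {u}
  A13: {r,t,v} {u}
  A14: {p,s,v} {w}
  A15: {p,v} {w}
  A23: {r,t,v} {u}
  A24: {p,v} {w}
  A25: {p,v} {w}
  A34: {v}
  A35: {v}
  A45: {p,v} {w}
  A123: {r,t,v} {u}
  A124: {p,v} {w}
  A125: {p,v} {w}
  A134: {v}
  A135: {v}
  A145: {p,v} {w}
  A234: {v}
  A235: {v}
  A245: {p,v} {w}
  A345: {v}
  A1234: {v}
  A1235: {v}
  A1245: {p,v} {w}
  A1345: {v}
  A2345: {v}
  A12345: {v}
C dims 10,18,15,6; δ0: rk 8, SNF 1^8; δ1: rk 10, SNF 1^10; δ2: rk 5, SNF 1^5
Ȟ^0: (10−8)−0=2 ⇒ Z^2
Ȟ^1: (18−10)−8=0 ⇒ 0
Ȟ^2: (15−5)−10=0 ⇒ 0

Ȟ^0 = Z^2,  Ȟ^1 = 0,  Ȟ^2 = 0


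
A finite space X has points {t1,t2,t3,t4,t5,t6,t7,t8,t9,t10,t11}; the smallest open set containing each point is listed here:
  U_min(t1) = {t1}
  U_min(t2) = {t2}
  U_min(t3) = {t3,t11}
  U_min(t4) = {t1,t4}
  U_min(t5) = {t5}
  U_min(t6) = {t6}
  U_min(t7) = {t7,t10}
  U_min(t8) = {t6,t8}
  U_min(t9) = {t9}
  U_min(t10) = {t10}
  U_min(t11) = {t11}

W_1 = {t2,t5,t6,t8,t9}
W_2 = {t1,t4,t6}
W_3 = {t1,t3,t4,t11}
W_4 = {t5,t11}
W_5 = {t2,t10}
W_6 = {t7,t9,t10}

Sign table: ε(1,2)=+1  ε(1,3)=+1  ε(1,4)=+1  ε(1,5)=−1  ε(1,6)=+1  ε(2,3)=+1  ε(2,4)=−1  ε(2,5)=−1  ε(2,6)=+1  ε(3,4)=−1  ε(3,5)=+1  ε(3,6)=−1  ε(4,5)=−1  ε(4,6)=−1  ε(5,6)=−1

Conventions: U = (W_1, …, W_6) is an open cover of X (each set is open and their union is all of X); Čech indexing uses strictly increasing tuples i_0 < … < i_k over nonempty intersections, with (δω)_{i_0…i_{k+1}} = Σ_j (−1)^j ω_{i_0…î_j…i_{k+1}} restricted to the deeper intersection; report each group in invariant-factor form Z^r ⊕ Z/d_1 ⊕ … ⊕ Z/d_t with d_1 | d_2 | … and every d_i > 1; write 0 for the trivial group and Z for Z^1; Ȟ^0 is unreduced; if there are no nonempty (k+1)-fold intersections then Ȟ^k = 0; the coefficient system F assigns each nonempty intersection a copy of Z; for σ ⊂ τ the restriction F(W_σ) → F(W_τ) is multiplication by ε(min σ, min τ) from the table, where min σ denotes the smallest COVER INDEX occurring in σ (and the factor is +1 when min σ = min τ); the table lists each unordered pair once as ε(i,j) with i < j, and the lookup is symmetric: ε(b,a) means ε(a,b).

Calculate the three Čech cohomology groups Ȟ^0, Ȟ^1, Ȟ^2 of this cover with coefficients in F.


intersection data:
  W12={t6} W14={t5} W15={t2} W16={t9} W23={t1,t4} W34={t11} W56={t10}
C dims 6,7; δ0: rk 6, SNF 1^5·2
Ȟ^0 = (6 − 6) − 0 = 0, so Ȟ^0 ≅ 0
Ȟ^1 = (7 − 0) − 6 = 1 plus torsion [2], so Ȟ^1 ≅ Z ⊕ Z/2
Ȟ^2 = (0 − 0) − 0 = 0, so Ȟ^2 ≅ 0

Ȟ^0(U;F) ≅ 0; Ȟ^1(U;F) ≅ Z ⊕ Z/2; Ȟ^2(U;F) ≅ 0


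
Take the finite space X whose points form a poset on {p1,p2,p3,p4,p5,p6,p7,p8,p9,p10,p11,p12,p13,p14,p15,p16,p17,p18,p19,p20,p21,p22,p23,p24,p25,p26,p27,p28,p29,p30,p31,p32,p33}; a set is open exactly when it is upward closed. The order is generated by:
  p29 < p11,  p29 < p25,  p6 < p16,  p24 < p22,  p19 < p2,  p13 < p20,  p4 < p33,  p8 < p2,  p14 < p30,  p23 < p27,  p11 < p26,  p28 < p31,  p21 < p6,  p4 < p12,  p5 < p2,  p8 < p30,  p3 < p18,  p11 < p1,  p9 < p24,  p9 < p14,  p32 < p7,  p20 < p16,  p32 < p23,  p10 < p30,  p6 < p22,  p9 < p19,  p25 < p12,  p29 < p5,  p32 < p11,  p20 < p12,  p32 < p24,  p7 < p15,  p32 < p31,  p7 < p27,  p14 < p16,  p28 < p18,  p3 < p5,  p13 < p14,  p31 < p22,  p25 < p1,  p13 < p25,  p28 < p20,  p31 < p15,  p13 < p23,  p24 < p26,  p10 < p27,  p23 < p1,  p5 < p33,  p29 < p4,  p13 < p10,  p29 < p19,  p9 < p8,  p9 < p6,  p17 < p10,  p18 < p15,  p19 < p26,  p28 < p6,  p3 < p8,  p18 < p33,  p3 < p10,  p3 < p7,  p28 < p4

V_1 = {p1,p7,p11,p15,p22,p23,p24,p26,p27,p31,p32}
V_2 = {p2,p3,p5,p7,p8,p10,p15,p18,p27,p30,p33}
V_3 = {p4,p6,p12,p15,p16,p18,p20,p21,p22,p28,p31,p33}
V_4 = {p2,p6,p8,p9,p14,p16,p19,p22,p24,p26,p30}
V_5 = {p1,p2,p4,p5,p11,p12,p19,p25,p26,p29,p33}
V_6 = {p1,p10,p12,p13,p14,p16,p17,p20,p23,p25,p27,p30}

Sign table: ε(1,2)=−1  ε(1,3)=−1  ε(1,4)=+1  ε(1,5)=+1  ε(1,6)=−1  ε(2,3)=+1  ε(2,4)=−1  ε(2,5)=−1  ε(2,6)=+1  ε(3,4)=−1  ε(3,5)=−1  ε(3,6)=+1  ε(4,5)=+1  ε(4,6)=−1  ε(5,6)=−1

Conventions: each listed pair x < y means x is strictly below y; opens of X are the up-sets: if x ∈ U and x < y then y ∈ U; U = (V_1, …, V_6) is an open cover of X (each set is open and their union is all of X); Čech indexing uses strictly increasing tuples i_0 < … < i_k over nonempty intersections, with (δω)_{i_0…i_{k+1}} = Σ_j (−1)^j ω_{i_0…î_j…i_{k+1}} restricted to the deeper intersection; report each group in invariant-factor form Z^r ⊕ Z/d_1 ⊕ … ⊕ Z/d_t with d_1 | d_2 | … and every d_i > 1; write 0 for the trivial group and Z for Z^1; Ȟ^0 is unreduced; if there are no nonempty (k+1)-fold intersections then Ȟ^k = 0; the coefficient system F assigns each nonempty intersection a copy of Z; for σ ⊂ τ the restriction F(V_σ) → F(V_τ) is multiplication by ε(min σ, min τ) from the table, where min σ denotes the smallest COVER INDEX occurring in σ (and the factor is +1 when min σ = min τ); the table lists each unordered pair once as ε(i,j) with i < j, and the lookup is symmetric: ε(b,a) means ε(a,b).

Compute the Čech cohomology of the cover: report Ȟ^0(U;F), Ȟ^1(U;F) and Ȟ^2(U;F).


nerve simplices:
  V12={p7,p15,p27} V13={p15,p22,p31} V14={p22,p24,p26} V15={p1,p11,p26} V16={p1,p23,p27} V23={p15,p18,p33} V24={p2,p8,p30} V25={p2,p5,p33} V26={p10,p27,p30} V34={p6,p16,p22} V35={p4,p12,p33} V36={p12,p16,p20} V45={p2,p19,p26} V46={p14,p16,p30} V56={p1,p12,p25}
  V123={p15} V126={p27} V134={p22} V145={p26} V156={p1} V235={p33} V245={p2} V246={p30} V346={p16} V356={p12}
C dims 6,15,10; δ0: rk 5, SNF 1^5; δ1: rk 10, SNF 1^9·2
degree 0: 6−5−0 = 1 → Ȟ^0 ≅ Z
degree 1: 15−10−5 = 0 → Ȟ^1 ≅ 0
degree 2: 10−0−10 = 0 plus torsion [2] → Ȟ^2 ≅ Z/2

Ȟ^0 ≅ Z, Ȟ^1 ≅ 0 and Ȟ^2 ≅ Z/2


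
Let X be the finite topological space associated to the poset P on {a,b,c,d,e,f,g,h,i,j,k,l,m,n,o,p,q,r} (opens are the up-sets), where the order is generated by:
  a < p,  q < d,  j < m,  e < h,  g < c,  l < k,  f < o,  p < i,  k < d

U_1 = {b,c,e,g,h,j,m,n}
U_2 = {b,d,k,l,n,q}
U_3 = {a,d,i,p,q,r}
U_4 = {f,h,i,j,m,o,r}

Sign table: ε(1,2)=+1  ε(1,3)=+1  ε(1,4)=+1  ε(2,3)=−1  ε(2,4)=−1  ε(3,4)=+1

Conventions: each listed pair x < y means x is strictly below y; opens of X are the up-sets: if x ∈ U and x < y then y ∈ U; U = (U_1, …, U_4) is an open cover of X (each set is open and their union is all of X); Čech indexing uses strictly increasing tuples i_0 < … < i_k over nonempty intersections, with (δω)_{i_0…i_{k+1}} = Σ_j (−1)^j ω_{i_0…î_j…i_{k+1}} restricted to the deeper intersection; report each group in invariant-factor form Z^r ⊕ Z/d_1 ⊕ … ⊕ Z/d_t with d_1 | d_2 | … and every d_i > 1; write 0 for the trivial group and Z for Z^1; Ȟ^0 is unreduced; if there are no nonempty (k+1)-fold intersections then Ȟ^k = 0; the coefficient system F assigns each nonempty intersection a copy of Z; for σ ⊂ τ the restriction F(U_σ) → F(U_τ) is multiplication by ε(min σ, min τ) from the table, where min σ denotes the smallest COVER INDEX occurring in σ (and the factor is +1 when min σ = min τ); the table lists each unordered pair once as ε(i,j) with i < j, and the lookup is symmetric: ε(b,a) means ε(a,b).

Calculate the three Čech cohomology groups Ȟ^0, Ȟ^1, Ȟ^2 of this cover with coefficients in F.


Ȟ^0 ≅ 0; Ȟ^1 ≅ Z/2; Ȟ^2 ≅ 0

nerve simplices:
  U12={b,n} U14={h,j,m} U23={d,q} U34={i,r}
C dims 4,4; δ0: rk 4, SNF 1^3·2
degree 0: 4−4−0 = 0 → Ȟ^0 ≅ 0
degree 1: 4−0−4 = 0 plus torsion [2] → Ȟ^1 ≅ Z/2
degree 2: 0−0−0 = 0 → Ȟ^2 ≅ 0


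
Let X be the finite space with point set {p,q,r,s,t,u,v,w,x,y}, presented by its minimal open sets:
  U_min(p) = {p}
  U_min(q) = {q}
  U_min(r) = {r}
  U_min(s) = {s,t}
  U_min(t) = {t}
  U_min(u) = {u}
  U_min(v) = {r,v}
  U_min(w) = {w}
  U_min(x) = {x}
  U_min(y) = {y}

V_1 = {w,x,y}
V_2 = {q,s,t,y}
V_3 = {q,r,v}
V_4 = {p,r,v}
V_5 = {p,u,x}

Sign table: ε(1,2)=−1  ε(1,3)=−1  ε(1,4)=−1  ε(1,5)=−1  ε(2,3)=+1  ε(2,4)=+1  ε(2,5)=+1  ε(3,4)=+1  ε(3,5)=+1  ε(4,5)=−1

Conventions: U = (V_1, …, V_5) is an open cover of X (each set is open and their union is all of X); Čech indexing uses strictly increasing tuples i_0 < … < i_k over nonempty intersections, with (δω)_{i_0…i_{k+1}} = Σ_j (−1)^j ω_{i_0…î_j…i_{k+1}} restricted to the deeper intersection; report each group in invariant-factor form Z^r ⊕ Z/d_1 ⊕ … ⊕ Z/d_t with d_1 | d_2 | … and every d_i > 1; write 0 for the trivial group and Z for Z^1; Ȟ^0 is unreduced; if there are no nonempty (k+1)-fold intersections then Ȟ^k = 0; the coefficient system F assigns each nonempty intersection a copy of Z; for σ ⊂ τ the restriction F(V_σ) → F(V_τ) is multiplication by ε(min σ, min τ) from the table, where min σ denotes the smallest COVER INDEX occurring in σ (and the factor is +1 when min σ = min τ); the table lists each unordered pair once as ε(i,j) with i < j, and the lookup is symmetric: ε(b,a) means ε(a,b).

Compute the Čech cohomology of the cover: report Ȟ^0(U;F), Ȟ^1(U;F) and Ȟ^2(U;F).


intersection data:
  V12={y} V15={x} V23={q} V34={r,v} V45={p}
C dims 5,5; δ0: rk 5, SNF 1^4·2
Ȟ^0 = (5 − 5) − 0 = 0, so Ȟ^0 ≅ 0
Ȟ^1 = (5 − 0) − 5 = 0 plus torsion [2], so Ȟ^1 ≅ Z/2
Ȟ^2 = (0 − 0) − 0 = 0, so Ȟ^2 ≅ 0

Ȟ^0 ≅ 0, Ȟ^1 ≅ Z/2 and Ȟ^2 ≅ 0


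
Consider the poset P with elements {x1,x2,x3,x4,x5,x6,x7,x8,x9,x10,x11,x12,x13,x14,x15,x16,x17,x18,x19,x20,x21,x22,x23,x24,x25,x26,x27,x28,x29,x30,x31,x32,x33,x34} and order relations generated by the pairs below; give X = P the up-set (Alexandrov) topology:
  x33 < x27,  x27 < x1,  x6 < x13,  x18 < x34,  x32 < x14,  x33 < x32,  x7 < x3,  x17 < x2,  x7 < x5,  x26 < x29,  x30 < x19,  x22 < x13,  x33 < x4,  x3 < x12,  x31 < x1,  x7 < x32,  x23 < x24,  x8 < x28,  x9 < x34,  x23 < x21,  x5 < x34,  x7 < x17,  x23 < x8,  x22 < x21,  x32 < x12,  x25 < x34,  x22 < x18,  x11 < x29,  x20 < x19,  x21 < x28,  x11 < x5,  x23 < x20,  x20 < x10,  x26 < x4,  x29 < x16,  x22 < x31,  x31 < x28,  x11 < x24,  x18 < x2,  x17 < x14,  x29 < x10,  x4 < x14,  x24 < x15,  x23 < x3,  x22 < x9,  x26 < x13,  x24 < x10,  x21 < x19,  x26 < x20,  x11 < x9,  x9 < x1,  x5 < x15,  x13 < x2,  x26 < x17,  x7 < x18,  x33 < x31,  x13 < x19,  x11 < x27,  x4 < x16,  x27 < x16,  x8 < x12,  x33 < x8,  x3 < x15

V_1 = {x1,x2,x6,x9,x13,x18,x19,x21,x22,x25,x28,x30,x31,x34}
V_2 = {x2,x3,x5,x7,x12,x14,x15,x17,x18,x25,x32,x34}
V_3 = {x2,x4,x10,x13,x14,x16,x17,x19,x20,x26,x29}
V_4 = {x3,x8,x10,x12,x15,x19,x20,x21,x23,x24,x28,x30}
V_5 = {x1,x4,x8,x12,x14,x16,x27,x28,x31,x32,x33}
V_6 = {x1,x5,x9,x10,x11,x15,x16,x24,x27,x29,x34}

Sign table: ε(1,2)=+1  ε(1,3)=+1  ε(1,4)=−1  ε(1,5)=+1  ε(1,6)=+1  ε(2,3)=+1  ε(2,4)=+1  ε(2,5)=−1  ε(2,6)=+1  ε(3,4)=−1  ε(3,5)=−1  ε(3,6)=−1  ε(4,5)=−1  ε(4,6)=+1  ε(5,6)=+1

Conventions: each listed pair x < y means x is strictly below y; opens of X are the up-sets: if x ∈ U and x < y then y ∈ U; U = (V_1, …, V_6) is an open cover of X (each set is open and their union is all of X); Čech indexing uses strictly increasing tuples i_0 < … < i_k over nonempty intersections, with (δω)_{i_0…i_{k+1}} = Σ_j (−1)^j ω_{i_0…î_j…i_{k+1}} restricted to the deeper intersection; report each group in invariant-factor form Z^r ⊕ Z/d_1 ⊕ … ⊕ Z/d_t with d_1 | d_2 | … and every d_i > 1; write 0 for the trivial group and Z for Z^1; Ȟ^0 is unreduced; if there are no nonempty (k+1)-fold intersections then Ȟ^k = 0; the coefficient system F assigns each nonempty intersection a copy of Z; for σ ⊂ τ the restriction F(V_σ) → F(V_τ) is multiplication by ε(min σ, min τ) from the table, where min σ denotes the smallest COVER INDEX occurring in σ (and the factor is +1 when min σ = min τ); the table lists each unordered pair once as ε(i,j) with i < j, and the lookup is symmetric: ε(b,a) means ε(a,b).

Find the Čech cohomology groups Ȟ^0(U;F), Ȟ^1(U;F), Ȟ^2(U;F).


cover nerve:
  V12={x2,x18,x25,x34} V13={x2,x13,x19} V14={x19,x21,x28,x30} V15={x1,x28,x31} V16={x1,x9,x34} V23={x2,x14,x17} V24={x3,x12,x15} V25={x12,x14,x32} V26={x5,x15,x34} V34={x10,x19,x20} V35={x4,x14,x16} V36={x10,x16,x29} V45={x8,x12,x28} V46={x10,x15,x24} V56={x1,x16,x27}
  V123={x2} V126={x34} V134={x19} V145={x28} V156={x1} V235={x14} V245={x12} V246={x15} V346={x10} V356={x16}
C dims 6,15,10; δ0: rk 6, SNF 1^5·2; δ1: rk 9, SNF 1^9
Ȟ^0: (6−6)−0=0 ⇒ 0
Ȟ^1: (15−9)−6=0 plus torsion [2] ⇒ Z/2
Ȟ^2: (10−0)−9=1 ⇒ Z

Ȟ^0(U;F) ≅ 0, Ȟ^1(U;F) ≅ Z/2, Ȟ^2(U;F) ≅ Z


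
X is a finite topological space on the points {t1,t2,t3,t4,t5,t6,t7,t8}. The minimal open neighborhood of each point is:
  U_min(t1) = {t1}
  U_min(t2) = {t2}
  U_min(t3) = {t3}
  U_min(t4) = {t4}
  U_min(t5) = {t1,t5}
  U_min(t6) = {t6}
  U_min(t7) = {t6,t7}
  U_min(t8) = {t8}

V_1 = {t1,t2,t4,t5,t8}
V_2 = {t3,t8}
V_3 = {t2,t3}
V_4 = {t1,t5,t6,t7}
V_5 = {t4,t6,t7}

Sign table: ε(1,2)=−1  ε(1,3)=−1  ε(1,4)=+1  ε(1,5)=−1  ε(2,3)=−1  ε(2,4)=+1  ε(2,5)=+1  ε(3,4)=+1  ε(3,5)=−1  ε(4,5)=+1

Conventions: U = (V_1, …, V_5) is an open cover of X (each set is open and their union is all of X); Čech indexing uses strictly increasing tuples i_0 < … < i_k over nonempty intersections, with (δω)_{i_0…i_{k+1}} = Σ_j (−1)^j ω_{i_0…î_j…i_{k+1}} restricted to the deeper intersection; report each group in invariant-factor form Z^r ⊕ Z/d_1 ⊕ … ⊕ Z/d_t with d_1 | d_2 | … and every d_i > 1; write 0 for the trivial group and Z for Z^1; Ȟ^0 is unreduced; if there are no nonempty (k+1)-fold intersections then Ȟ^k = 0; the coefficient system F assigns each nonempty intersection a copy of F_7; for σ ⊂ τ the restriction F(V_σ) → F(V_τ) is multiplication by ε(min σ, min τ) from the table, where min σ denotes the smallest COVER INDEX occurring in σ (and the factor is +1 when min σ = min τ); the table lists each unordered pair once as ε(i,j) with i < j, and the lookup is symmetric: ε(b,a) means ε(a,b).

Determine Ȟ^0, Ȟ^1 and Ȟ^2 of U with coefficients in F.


Ȟ^0 = 0, Ȟ^1 = Z/7 and Ȟ^2 = 0

nonempty overlaps:
  V12={t8} V13={t2} V14={t1,t5} V15={t4} V23={t3} V45={t6,t7}
C dims 5,6; δ0: rk_F7 5
degree 0: 5−5−0 = 0 → Ȟ^0 ≅ 0
degree 1: 6−0−5 = 1 → Ȟ^1 ≅ Z/7
degree 2: 0−0−0 = 0 → Ȟ^2 ≅ 0


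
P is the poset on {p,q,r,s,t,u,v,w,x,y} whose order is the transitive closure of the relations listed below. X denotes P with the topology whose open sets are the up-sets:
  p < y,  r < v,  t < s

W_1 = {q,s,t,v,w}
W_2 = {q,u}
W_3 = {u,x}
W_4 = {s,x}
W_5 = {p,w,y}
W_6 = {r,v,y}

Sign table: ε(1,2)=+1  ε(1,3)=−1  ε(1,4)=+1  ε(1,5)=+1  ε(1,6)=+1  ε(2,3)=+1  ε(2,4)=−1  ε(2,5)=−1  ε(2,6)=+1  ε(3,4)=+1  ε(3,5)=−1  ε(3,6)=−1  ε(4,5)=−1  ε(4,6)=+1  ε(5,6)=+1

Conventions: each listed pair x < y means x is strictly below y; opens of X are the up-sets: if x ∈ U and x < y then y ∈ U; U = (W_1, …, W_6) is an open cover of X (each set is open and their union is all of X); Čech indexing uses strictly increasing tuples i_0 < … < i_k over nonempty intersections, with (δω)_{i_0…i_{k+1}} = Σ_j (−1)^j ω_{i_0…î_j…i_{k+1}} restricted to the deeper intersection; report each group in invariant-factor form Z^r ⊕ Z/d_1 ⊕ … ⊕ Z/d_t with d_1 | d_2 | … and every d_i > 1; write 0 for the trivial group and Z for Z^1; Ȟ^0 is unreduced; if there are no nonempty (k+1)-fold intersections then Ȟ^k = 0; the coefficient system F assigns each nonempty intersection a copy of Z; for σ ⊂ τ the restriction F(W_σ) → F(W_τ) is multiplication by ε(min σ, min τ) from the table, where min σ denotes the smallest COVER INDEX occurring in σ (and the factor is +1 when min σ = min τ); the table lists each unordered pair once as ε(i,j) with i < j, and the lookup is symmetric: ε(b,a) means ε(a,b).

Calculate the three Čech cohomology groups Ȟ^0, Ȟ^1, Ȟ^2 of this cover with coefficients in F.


nerve of the cover:
  W12={q} W14={s} W15={w} W16={v} W23={u} W34={x} W56={y}
C dims 6,7; δ0: rk 5, SNF 1^5
Ȟ^0 = (6 − 5) − 0 = 1, so Ȟ^0 ≅ Z
Ȟ^1 = (7 − 0) − 5 = 2, so Ȟ^1 ≅ Z^2
Ȟ^2 = (0 − 0) − 0 = 0, so Ȟ^2 ≅ 0

Ȟ^0 ≅ Z, Ȟ^1 ≅ Z^2 and Ȟ^2 ≅ 0


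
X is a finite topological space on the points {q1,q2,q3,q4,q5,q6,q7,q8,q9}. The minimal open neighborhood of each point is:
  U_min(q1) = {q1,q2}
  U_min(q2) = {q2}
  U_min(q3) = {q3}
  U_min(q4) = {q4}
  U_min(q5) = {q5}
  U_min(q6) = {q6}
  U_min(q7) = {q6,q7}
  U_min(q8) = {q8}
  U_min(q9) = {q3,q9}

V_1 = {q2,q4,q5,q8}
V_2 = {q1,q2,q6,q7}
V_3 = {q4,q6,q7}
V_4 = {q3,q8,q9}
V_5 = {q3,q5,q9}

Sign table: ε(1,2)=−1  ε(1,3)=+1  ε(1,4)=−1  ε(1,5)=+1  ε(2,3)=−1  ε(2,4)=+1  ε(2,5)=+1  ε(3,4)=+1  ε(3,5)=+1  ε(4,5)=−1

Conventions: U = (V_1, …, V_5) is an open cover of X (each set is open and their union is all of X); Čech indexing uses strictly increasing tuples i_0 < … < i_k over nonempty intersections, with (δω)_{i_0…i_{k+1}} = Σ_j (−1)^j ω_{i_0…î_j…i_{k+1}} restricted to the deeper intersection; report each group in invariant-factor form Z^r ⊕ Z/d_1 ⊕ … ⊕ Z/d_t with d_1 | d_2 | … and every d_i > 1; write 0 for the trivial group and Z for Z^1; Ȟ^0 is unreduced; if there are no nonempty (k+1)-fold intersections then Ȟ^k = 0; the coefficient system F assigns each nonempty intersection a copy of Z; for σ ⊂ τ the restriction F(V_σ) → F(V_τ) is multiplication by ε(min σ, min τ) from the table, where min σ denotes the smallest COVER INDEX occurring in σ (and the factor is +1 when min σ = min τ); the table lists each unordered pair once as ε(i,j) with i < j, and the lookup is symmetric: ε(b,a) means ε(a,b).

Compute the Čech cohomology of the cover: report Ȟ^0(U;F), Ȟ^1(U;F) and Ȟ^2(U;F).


Ȟ^0 ≅ Z, Ȟ^1 ≅ Z^2 and Ȟ^2 ≅ 0

nerve simplices:
  V12={q2} V13={q4} V14={q8} V15={q5} V23={q6,q7} V45={q3,q9}
C dims 5,6; δ0: rk 4, SNF 1^4
degree 0: 5−4−0 = 1 → Ȟ^0 ≅ Z
degree 1: 6−0−4 = 2 → Ȟ^1 ≅ Z^2
degree 2: 0−0−0 = 0 → Ȟ^2 ≅ 0


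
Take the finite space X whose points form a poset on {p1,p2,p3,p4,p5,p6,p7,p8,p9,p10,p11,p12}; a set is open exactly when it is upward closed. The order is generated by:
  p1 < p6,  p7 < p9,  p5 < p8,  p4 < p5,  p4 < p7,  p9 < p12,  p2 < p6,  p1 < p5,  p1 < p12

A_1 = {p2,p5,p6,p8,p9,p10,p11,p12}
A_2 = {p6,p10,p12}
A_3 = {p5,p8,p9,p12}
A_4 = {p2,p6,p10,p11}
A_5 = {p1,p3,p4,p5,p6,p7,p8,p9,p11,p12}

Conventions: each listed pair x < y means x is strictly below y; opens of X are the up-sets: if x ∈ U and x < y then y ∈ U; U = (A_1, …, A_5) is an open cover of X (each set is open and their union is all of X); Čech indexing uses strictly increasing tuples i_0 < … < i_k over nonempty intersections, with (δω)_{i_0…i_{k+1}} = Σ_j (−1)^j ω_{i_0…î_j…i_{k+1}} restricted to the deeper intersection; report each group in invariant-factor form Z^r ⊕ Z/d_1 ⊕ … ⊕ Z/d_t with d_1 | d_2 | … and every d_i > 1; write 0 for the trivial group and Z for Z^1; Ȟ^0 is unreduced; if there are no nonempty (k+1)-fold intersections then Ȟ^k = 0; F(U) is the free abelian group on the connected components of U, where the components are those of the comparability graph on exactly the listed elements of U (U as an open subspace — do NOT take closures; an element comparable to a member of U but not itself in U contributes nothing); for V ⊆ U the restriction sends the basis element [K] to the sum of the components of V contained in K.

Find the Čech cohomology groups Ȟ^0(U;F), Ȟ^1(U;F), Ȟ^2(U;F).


Ȟ^0(U;F) ≅ Z^4; Ȟ^1(U;F) ≅ 0; Ȟ^2(U;F) ≅ 0

nonempty overlaps:
  A12={p6,p10,p12} A13={p5,p8,p9,p12} A14={p2,p6,p10,p11} A15={p5,p6,p8,p9,p11,p12} A23={p12} A24={p6,p10} A25={p6,p12} A35={p5,p8,p9,p12} A45={p6,p11}
  A123={p12} A124={p6,p10} A125={p6,p12} A135={p5,p8,p9,p12} A145={p6,p11} A235={p12} A245={p6}
  A1235={p12} A1245={p6}
components per intersection:
  A1: {p2,p6} {p5,p8} {p9,p12} {p10} {p11}
  A2: {p6} {p10} {p12}
  A3: {p5,p8} {p9,p12}
  A4: {p2,p6} {p10} {p11}
  A5: {p1,p4,p5,p6,p7,p8,p9,p12} {p3} {p11}
  A12: {p6} {p10} {p12}
  A13: {p5,p8} {p9,p12}
  A14: {p2,p6} {p10} {p11}
  A15: {p5,p8} {p6} {p9,p12} {p11}
  A23: {p12}
  A24: {p6} {p10}
  A25: {p6} {p12}
  A35: {p5,p8} {p9,p12}
  A45: {p6} {p11}
  A123: {p12}
  A124: {p6} {p10}
  A125: {p6} {p12}
  A135: {p5,p8} {p9,p12}
  A145: {p6} {p11}
  A235: {p12}
  A245: {p6}
  A1235: {p12}
  A1245: {p6}
C dims 16,21,11,2; δ0: rk 12, SNF 1^12; δ1: rk 9, SNF 1^9; δ2: rk 2, SNF 1^2
degree 0: 16−12−0 = 4 → Ȟ^0 ≅ Z^4
degree 1: 21−9−12 = 0 → Ȟ^1 ≅ 0
degree 2: 11−2−9 = 0 → Ȟ^2 ≅ 0


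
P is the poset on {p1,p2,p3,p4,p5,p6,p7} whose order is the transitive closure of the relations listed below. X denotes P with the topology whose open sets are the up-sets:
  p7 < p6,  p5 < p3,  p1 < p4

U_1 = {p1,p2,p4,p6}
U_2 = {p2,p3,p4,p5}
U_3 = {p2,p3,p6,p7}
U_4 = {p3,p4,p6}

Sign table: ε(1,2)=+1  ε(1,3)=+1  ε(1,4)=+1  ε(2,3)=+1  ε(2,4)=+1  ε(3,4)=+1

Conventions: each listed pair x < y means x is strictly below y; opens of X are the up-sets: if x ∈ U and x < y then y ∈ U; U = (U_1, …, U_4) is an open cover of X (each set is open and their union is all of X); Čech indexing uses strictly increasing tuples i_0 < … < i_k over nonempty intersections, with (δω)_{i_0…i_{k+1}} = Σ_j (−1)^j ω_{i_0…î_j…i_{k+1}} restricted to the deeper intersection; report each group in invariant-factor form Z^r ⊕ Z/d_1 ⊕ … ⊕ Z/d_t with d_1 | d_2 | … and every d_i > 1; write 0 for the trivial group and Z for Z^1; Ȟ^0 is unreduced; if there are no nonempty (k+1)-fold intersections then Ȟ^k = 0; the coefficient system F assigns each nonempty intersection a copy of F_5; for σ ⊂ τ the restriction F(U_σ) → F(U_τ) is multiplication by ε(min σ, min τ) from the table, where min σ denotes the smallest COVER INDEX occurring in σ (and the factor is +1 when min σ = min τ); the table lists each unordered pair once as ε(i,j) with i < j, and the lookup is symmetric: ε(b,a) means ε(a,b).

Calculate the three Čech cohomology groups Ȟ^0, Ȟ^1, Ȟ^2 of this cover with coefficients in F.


Ȟ^0(U;F) ≅ Z/5; Ȟ^1(U;F) ≅ 0; Ȟ^2(U;F) ≅ Z/5

intersection data:
  U12={p2,p4} U13={p2,p6} U14={p4,p6} U23={p2,p3} U24={p3,p4} U34={p3,p6}
  U123={p2} U124={p4} U134={p6} U234={p3}
C dims 4,6,4; δ0: rk_F5 3; δ1: rk_F5 3
Ȟ^0 = (4 − 3) − 0 = 1, so Ȟ^0 ≅ Z/5
Ȟ^1 = (6 − 3) − 3 = 0, so Ȟ^1 ≅ 0
Ȟ^2 = (4 − 0) − 3 = 1, so Ȟ^2 ≅ Z/5


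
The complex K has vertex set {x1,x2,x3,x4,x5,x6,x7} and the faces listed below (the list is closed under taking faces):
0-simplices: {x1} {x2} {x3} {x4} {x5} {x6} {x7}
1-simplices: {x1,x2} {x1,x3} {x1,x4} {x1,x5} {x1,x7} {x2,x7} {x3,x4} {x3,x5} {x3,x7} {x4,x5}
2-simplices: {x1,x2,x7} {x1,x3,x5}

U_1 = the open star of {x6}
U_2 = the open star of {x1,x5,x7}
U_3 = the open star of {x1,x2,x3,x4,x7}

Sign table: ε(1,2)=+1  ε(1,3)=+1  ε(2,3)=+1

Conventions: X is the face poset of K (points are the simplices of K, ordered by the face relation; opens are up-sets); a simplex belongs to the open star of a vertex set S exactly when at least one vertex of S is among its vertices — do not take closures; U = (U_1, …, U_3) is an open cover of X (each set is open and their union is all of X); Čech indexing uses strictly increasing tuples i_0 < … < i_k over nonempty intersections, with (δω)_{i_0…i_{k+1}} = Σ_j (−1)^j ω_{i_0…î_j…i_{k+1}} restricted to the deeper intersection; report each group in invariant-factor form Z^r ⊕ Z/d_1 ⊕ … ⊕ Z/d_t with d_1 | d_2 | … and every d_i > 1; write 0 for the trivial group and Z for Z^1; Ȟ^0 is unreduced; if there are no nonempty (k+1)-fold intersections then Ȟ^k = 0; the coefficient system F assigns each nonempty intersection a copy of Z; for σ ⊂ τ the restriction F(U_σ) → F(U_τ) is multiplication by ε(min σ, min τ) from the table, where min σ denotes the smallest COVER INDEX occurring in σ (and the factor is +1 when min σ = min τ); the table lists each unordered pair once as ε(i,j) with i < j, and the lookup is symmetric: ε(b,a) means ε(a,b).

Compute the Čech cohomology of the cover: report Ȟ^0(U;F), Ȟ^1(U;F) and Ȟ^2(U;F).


nonempty overlaps:
  U1={{x6}} U2={{x1},{x5},{x7},{x1,x2},{x1,x3},{x1,x4},{x1,x5},{x1,x7},{x2,x7},{x3,x5},{x3,x7},{x4,x5},{x1,x2,x7},{x1,x3,x5}} U3={{x1},{x2},{x3},{x4},{x7},{x1,x2},{x1,x3},{x1,x4},{x1,x5},{x1,x7},{x2,x7},{x3,x4},{x3,x5},{x3,x7},{x4,x5},{x1,x2,x7},{x1,x3,x5}}
  U23={{x1},{x7},{x1,x2},{x1,x3},{x1,x4},{x1,x5},{x1,x7},{x2,x7},{x3,x5},{x3,x7},{x4,x5},{x1,x2,x7},{x1,x3,x5}}
C dims 3,1; δ0: rk 1, SNF 1^1
degree 0: 3−1−0 = 2 → Ȟ^0 ≅ Z^2
degree 1: 1−0−1 = 0 → Ȟ^1 ≅ 0
degree 2: 0−0−0 = 0 → Ȟ^2 ≅ 0

Ȟ^0 ≅ Z^2, Ȟ^1 ≅ 0, Ȟ^2 ≅ 0


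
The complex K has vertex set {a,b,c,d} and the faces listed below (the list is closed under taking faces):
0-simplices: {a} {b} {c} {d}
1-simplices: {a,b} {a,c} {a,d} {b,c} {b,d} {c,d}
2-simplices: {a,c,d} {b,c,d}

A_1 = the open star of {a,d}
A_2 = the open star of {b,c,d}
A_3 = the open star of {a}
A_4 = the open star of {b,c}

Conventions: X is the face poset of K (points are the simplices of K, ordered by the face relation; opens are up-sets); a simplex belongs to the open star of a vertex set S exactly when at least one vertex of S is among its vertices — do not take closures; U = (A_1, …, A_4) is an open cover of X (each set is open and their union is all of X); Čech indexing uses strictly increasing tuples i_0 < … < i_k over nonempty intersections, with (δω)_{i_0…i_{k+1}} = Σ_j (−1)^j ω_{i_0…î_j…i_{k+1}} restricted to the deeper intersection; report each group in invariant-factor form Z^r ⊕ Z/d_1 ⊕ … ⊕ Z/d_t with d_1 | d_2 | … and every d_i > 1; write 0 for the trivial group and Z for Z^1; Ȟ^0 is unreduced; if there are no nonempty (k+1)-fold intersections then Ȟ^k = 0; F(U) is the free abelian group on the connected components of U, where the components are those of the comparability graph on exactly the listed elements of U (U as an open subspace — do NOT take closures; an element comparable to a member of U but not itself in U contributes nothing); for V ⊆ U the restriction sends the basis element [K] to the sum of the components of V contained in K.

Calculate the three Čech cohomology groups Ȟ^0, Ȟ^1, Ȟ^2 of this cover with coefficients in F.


Ȟ^0 = Z; Ȟ^1 = Z; Ȟ^2 = 0

nonempty intersections:
  A1={{a},{d},{a,b},{a,c},{a,d},{b,d},{c,d},{a,c,d},{b,c,d}} A2={{b},{c},{d},{a,b},{a,c},{a,d},{b,c},{b,d},{c,d},{a,c,d},{b,c,d}} A3={{a},{a,b},{a,c},{a,d},{a,c,d}} A4={{b},{c},{a,b},{a,c},{b,c},{b,d},{c,d},{a,c,d},{b,c,d}}
  A12={{d},{a,b},{a,c},{a,d},{b,d},{c,d},{a,c,d},{b,c,d}} A13={{a},{a,b},{a,c},{a,d},{a,c,d}} A14={{a,b},{a,c},{b,d},{c,d},{a,c,d},{b,c,d}} A23={{a,b},{a,c},{a,d},{a,c,d}} A24={{b},{c},{a,b},{a,c},{b,c},{b,d},{c,d},{a,c,d},{b,c,d}} A34={{a,b},{a,c},{a,c,d}}
  A123={{a,b},{a,c},{a,d},{a,c,d}} A124={{a,b},{a,c},{b,d},{c,d},{a,c,d},{b,c,d}} A134={{a,b},{a,c},{a,c,d}} A234={{a,b},{a,c},{a,c,d}}
  A1234={{a,b},{a,c},{a,c,d}}
components per intersection:
  A1: {{a},{d},{a,b},{a,c},{a,d},{b,d},{c,d},{a,c,d},{b,c,d}}
  A2: {{b},{c},{d},{a,b},{a,c},{a,d},{b,c},{b,d},{c,d},{a,c,d},{b,c,d}}
  A3: {{a},{a,b},{a,c},{a,d},{a,c,d}}
  A4: {{b},{c},{a,b},{a,c},{b,c},{b,d},{c,d},{a,c,d},{b,c,d}}
  A12: {{d},{a,c},{a,d},{b,d},{c,d},{a,c,d},{b,c,d}} {{a,b}}
  A13: {{a},{a,b},{a,c},{a,d},{a,c,d}}
  A14: {{a,b}} {{a,c},{b,d},{c,d},{a,c,d},{b,c,d}}
  A23: {{a,b}} {{a,c},{a,d},{a,c,d}}
  A24: {{b},{c},{a,b},{a,c},{b,c},{b,d},{c,d},{a,c,d},{b,c,d}}
  A34: {{a,b}} {{a,c},{a,c,d}}
  A123: {{a,b}} {{a,c},{a,d},{a,c,d}}
  A124: {{a,b}} {{a,c},{b,d},{c,d},{a,c,d},{b,c,d}}
  A134: {{a,b}} {{a,c},{a,c,d}}
  A234: {{a,b}} {{a,c},{a,c,d}}
  A1234: {{a,b}} {{a,c},{a,c,d}}
C dims 4,10,8,2; δ0: rk 3, SNF 1^3; δ1: rk 6, SNF 1^6; δ2: rk 2, SNF 1^2
Ȟ^0: (4−3)−0=1 ⇒ Z
Ȟ^1: (10−6)−3=1 ⇒ Z
Ȟ^2: (8−2)−6=0 ⇒ 0
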